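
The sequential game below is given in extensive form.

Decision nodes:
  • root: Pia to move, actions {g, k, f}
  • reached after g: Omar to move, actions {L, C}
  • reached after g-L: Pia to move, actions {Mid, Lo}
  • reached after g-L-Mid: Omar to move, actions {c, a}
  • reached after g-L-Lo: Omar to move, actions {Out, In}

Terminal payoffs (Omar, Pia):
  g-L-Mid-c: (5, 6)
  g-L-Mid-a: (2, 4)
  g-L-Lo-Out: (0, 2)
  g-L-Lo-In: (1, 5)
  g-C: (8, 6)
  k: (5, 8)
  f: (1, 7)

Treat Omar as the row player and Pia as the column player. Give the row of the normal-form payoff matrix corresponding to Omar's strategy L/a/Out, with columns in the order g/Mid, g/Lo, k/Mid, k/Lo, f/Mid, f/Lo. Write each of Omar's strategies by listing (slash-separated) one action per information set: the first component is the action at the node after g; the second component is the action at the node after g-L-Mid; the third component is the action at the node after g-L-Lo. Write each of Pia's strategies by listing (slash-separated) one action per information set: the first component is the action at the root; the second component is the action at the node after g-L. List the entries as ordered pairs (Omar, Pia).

vs g/Mid: Pia plays g → Omar plays L at [g] → Pia plays Mid at [g-L] → Omar plays a at [g-L-Mid] → (2, 4)
vs g/Lo: Pia plays g → Omar plays L at [g] → Pia plays Lo at [g-L] → Omar plays Out at [g-L-Lo] → (0, 2)
vs k/Mid: Pia plays k → (5, 8)
vs k/Lo: Pia plays k → (5, 8)
vs f/Mid: Pia plays f → (1, 7)
vs f/Lo: Pia plays f → (1, 7)

(2,4) (0,2) (5,8) (5,8) (1,7) (1,7)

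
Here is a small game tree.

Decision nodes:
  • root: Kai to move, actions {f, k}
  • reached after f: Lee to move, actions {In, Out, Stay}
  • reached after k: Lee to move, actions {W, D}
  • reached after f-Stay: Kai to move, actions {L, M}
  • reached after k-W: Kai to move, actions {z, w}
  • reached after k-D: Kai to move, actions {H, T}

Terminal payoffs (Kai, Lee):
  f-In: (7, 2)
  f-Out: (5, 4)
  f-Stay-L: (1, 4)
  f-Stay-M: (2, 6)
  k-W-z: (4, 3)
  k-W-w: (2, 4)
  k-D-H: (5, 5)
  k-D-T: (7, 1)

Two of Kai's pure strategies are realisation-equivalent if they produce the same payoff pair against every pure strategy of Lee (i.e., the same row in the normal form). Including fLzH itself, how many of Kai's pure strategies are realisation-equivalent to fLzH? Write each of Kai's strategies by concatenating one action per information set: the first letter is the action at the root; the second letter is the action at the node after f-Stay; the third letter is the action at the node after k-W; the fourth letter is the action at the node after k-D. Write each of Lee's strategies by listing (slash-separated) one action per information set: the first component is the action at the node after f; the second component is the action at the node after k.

4

Row for fLzH (columns In/W, In/D, Out/W, Out/D, Stay/W, Stay/D): (7,2) (7,2) (5,4) (5,4) (1,4) (1,4).
Under fLzH, Kai's choice at the node after k-W and at the node after k-D can never be reached regardless of what Lee does, so varying those choices leaves every outcome unchanged.
Holding the reachable choices fixed and varying the unreachable ones freely already gives 2 × 2 = 4 equivalent strategies.
No other strategy reproduces this row, so those 4 are the full class: fLzH, fLzT, fLwH, fLwT.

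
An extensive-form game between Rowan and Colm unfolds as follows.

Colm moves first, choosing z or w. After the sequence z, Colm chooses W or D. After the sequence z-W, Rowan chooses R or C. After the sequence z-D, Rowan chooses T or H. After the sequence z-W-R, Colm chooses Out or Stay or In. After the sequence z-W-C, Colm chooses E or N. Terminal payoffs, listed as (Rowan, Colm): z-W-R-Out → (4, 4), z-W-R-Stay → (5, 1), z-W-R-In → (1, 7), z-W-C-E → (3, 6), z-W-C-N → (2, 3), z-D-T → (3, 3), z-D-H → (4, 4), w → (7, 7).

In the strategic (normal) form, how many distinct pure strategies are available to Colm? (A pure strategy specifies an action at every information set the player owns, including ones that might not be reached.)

Colm owns the root with actions {z, w} — two choices.
Colm owns the node after z with actions {W, D} — two choices.
Colm owns the node after z-W-R with actions {Out, Stay, In} — three choices.
Colm owns the node after z-W-C with actions {E, N} — two choices.
A pure strategy fixes one action at each information set independently, so the count is the product 2 × 2 × 3 × 2 = 24.
(For reference, Rowan has 4 pure strategies, giving a 24×4 normal-form matrix.)

24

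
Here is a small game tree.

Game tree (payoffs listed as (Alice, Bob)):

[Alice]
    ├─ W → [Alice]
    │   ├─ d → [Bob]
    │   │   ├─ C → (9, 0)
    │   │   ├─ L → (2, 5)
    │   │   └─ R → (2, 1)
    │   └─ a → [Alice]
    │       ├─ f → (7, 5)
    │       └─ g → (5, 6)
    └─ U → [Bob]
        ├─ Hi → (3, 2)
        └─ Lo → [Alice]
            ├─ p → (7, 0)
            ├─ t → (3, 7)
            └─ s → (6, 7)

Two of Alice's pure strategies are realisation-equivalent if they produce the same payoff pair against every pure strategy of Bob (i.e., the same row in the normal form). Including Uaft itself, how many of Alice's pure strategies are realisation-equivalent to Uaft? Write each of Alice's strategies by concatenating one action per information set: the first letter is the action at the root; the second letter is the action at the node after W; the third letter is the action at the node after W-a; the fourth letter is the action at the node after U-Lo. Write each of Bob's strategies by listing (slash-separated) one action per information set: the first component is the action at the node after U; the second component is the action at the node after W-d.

4

Row for Uaft (columns Hi/C, Hi/L, Hi/R, Lo/C, Lo/L, Lo/R): (3,2) (3,2) (3,2) (3,7) (3,7) (3,7).
Under Uaft, Alice's choice at the node after W and at the node after W-a can never be reached regardless of what Bob does, so varying those choices leaves every outcome unchanged.
Holding the reachable choices fixed and varying the unreachable ones freely already gives 2 × 2 = 4 equivalent strategies.
No other strategy reproduces this row, so those 4 are the full class: Udft, Udgt, Uaft, Uagt.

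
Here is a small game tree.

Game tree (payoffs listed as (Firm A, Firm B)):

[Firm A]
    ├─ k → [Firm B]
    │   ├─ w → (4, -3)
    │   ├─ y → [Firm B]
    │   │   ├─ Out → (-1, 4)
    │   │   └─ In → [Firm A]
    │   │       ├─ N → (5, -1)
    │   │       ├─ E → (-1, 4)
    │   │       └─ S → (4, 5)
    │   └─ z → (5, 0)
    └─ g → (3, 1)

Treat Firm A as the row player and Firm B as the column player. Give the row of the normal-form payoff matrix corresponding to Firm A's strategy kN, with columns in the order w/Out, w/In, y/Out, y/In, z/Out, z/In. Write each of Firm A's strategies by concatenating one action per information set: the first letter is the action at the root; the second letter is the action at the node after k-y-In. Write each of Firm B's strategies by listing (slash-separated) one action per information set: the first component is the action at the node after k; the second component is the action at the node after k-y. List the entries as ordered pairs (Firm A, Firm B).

vs w/Out: Firm A plays k → Firm B plays w at [k] → (4, -3)
vs w/In: Firm A plays k → Firm B plays w at [k] → (4, -3)
vs y/Out: Firm A plays k → Firm B plays y at [k] → Firm B plays Out at [k-y] → (-1, 4)
vs y/In: Firm A plays k → Firm B plays y at [k] → Firm B plays In at [k-y] → Firm A plays N at [k-y-In] → (5, -1)
vs z/Out: Firm A plays k → Firm B plays z at [k] → (5, 0)
vs z/In: Firm A plays k → Firm B plays z at [k] → (5, 0)

(4,-3) (4,-3) (-1,4) (5,-1) (5,0) (5,0)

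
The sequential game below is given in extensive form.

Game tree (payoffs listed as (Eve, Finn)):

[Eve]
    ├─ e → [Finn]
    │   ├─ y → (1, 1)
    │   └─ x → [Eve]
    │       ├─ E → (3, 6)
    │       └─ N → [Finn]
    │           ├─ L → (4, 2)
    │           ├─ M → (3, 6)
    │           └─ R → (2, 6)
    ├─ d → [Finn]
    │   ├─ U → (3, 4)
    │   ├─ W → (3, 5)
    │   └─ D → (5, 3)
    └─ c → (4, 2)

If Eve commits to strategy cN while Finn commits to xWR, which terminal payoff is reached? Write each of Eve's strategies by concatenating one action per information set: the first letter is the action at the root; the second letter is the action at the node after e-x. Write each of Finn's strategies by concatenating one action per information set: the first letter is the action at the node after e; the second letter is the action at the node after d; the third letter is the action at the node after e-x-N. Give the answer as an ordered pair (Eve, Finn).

(4, 2)

Trace the play path from the root:
  Eve plays c
→ terminal payoff (4, 2).
(Eve's choice at the node after e-x is never reached on this path, so it doesn't affect the outcome.)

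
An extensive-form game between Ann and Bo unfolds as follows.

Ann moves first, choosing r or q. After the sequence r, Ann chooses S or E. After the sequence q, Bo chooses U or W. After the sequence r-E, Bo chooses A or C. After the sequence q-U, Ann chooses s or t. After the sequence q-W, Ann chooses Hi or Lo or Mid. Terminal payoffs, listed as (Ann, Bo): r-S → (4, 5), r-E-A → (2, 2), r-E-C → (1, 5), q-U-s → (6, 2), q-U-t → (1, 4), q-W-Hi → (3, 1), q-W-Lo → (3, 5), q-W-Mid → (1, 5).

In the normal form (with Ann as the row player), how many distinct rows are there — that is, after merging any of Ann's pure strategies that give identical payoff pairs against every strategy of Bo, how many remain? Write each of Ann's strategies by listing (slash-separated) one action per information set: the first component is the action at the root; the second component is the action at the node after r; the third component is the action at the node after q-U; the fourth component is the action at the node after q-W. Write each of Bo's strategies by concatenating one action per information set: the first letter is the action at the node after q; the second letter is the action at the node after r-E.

Ann has 24 pure strategies: r/S/s/Hi, r/S/s/Lo, r/S/s/Mid, r/S/t/Hi, r/S/t/Lo, r/S/t/Mid, r/E/s/Hi, r/E/s/Lo, r/E/s/Mid, r/E/t/Hi, r/E/t/Lo, r/E/t/Mid, q/S/s/Hi, q/S/s/Lo, q/S/s/Mid, q/S/t/Hi, q/S/t/Lo, q/S/t/Mid, q/E/s/Hi, q/E/s/Lo, q/E/s/Mid, q/E/t/Hi, q/E/t/Lo, q/E/t/Mid. Columns: UA, UC, WA, WC.
{r/S/s/Hi, r/S/s/Lo, r/S/s/Mid, r/S/t/Hi, r/S/t/Lo, r/S/t/Mid} → row (4,5) (4,5) (4,5) (4,5)
{r/E/s/Hi, r/E/s/Lo, r/E/s/Mid, r/E/t/Hi, r/E/t/Lo, r/E/t/Mid} → row (2,2) (1,5) (2,2) (1,5)
{q/S/s/Hi, q/E/s/Hi} → row (6,2) (6,2) (3,1) (3,1)
{q/S/s/Lo, q/E/s/Lo} → row (6,2) (6,2) (3,5) (3,5)
{q/S/s/Mid, q/E/s/Mid} → row (6,2) (6,2) (1,5) (1,5)
{q/S/t/Hi, q/E/t/Hi} → row (1,4) (1,4) (3,1) (3,1)
{q/S/t/Lo, q/E/t/Lo} → row (1,4) (1,4) (3,5) (3,5)
{q/S/t/Mid, q/E/t/Mid} → row (1,4) (1,4) (1,5) (1,5)
That's 8 distinct rows out of 24 strategies.

8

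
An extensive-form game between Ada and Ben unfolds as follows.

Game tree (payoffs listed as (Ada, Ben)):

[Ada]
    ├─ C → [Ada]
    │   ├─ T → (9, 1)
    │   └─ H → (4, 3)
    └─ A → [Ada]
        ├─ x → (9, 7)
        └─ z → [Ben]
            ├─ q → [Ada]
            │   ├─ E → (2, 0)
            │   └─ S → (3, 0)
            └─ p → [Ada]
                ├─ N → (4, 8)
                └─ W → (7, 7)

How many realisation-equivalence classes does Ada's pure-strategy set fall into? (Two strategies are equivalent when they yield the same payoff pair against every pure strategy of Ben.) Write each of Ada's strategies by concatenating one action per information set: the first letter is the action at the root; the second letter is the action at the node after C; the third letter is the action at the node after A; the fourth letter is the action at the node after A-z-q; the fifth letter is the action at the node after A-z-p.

Ada has 32 pure strategies: CTxEN, CTxEW, CTxSN, CTxSW, CTzEN, CTzEW, CTzSN, CTzSW, CHxEN, CHxEW, CHxSN, CHxSW, CHzEN, CHzEW, CHzSN, CHzSW, ATxEN, ATxEW, ATxSN, ATxSW, ATzEN, ATzEW, ATzSN, ATzSW, AHxEN, AHxEW, AHxSN, AHxSW, AHzEN, AHzEW, AHzSN, AHzSW. Columns: q, p.
{CTxEN, CTxEW, CTxSN, CTxSW, CTzEN, CTzEW, CTzSN, CTzSW} → row (9,1) (9,1)
{CHxEN, CHxEW, CHxSN, CHxSW, CHzEN, CHzEW, CHzSN, CHzSW} → row (4,3) (4,3)
{ATxEN, ATxEW, ATxSN, ATxSW, AHxEN, AHxEW, AHxSN, AHxSW} → row (9,7) (9,7)
{ATzEN, AHzEN} → row (2,0) (4,8)
{ATzEW, AHzEW} → row (2,0) (7,7)
{ATzSN, AHzSN} → row (3,0) (4,8)
{ATzSW, AHzSW} → row (3,0) (7,7)
That's 7 distinct rows out of 32 strategies.

7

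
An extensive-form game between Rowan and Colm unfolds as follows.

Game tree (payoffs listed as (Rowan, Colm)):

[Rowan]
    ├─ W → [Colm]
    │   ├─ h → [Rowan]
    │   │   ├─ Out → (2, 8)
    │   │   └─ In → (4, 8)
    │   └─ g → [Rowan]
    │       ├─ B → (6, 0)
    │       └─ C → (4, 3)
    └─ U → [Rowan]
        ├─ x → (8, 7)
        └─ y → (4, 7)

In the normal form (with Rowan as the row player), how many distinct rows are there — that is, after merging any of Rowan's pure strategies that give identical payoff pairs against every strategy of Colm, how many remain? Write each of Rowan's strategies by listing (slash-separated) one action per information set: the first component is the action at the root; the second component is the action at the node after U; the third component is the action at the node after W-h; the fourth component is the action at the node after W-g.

Rowan has 16 pure strategies: W/x/Out/B, W/x/Out/C, W/x/In/B, W/x/In/C, W/y/Out/B, W/y/Out/C, W/y/In/B, W/y/In/C, U/x/Out/B, U/x/Out/C, U/x/In/B, U/x/In/C, U/y/Out/B, U/y/Out/C, U/y/In/B, U/y/In/C. Columns: h, g.
{W/x/Out/B, W/y/Out/B} → row (2,8) (6,0)
{W/x/Out/C, W/y/Out/C} → row (2,8) (4,3)
{W/x/In/B, W/y/In/B} → row (4,8) (6,0)
{W/x/In/C, W/y/In/C} → row (4,8) (4,3)
{U/x/Out/B, U/x/Out/C, U/x/In/B, U/x/In/C} → row (8,7) (8,7)
{U/y/Out/B, U/y/Out/C, U/y/In/B, U/y/In/C} → row (4,7) (4,7)
That's 6 distinct rows out of 16 strategies.

6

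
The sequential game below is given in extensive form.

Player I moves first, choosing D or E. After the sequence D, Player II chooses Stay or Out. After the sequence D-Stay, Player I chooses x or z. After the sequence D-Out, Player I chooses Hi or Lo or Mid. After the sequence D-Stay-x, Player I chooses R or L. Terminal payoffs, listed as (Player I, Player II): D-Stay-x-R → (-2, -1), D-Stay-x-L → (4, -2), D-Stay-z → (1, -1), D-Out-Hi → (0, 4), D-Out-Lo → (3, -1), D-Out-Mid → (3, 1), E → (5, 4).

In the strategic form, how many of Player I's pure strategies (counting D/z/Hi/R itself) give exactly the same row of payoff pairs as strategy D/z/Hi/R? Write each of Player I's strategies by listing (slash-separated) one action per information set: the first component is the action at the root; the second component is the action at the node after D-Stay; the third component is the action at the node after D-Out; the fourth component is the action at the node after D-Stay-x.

Row for D/z/Hi/R (columns Stay, Out): (1,-1) (0,4).
Under D/z/Hi/R, Player I's choice at the node after D-Stay-x can never be reached regardless of what Player II does, so varying those choices leaves every outcome unchanged.
Holding the reachable choices fixed and varying the unreachable one freely already gives 2 equivalent strategies.
No other strategy reproduces this row, so those 2 are the full class: D/z/Hi/R, D/z/Hi/L.

2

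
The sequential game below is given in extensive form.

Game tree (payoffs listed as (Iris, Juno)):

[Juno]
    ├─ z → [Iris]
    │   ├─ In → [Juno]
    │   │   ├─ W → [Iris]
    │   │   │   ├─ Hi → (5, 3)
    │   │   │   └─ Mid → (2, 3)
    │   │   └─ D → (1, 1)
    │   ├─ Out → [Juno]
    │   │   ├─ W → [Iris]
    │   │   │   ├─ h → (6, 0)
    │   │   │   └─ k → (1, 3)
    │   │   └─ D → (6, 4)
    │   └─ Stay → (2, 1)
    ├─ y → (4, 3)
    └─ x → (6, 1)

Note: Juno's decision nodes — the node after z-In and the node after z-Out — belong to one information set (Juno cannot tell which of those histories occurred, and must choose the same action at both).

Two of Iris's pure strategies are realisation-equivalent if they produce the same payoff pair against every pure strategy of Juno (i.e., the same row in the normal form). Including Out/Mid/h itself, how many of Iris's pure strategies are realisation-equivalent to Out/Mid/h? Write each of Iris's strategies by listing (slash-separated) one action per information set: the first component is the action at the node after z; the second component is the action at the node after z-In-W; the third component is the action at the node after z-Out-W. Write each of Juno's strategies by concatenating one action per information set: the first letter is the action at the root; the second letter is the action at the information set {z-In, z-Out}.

2

Row for Out/Mid/h (columns zW, zD, yW, yD, xW, xD): (6,0) (6,4) (4,3) (4,3) (6,1) (6,1).
Under Out/Mid/h, Iris's choice at the node after z-In-W can never be reached regardless of what Juno does, so varying those choices leaves every outcome unchanged.
Holding the reachable choices fixed and varying the unreachable one freely already gives 2 equivalent strategies.
No other strategy reproduces this row, so those 2 are the full class: Out/Hi/h, Out/Mid/h.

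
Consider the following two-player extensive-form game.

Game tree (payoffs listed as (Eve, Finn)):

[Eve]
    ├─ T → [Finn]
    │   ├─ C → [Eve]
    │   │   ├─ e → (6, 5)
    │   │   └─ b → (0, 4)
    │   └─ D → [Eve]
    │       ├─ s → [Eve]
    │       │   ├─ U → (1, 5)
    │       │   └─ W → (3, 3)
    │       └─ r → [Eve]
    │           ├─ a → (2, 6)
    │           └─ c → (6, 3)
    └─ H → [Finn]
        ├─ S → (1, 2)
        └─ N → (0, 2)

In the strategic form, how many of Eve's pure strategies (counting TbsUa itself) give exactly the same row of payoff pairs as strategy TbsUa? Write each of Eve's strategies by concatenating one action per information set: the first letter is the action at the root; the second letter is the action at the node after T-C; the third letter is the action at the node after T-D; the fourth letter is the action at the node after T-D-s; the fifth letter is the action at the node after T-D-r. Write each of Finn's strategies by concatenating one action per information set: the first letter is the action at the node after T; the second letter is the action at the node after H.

2

Row for TbsUa (columns CS, CN, DS, DN): (0,4) (0,4) (1,5) (1,5).
Under TbsUa, Eve's choice at the node after T-D-r can never be reached regardless of what Finn does, so varying those choices leaves every outcome unchanged.
Holding the reachable choices fixed and varying the unreachable one freely already gives 2 equivalent strategies.
No other strategy reproduces this row, so those 2 are the full class: TbsUa, TbsUc.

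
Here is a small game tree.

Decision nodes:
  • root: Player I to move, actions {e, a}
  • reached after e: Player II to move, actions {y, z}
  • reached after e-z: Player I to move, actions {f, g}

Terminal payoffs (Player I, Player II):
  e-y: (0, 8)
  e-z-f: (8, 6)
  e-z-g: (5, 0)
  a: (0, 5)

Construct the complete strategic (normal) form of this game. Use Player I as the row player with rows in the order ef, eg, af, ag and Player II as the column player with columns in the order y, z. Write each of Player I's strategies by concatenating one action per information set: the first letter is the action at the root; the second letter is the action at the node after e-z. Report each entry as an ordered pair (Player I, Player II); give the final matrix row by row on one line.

Row ef: y→(0,8), z→(8,6)
Row eg: y→(0,8), z→(5,0)
Row af: y→(0,5), z→(0,5)
Row ag: y→(0,5), z→(0,5)

ef: (0,8) (8,6) | eg: (0,8) (5,0) | af: (0,5) (0,5) | ag: (0,5) (0,5)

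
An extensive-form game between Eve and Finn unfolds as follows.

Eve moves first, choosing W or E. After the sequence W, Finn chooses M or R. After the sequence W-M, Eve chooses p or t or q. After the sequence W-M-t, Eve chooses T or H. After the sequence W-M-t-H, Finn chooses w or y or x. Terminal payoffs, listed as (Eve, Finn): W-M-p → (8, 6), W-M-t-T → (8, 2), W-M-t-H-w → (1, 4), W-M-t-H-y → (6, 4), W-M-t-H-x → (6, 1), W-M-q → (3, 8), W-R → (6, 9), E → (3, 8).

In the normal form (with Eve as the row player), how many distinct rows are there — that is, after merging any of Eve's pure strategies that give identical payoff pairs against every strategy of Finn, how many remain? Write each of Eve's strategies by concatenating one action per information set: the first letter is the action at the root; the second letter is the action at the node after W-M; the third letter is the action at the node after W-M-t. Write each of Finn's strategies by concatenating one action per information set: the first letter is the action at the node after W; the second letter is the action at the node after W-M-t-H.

Eve has 12 pure strategies: WpT, WpH, WtT, WtH, WqT, WqH, EpT, EpH, EtT, EtH, EqT, EqH. Columns: Mw, My, Mx, Rw, Ry, Rx.
{WpT, WpH} → row (8,6) (8,6) (8,6) (6,9) (6,9) (6,9)
{WtT} → row (8,2) (8,2) (8,2) (6,9) (6,9) (6,9)
{WtH} → row (1,4) (6,4) (6,1) (6,9) (6,9) (6,9)
{WqT, WqH} → row (3,8) (3,8) (3,8) (6,9) (6,9) (6,9)
{EpT, EpH, EtT, EtH, EqT, EqH} → row (3,8) (3,8) (3,8) (3,8) (3,8) (3,8)
That's 5 distinct rows out of 12 strategies.

5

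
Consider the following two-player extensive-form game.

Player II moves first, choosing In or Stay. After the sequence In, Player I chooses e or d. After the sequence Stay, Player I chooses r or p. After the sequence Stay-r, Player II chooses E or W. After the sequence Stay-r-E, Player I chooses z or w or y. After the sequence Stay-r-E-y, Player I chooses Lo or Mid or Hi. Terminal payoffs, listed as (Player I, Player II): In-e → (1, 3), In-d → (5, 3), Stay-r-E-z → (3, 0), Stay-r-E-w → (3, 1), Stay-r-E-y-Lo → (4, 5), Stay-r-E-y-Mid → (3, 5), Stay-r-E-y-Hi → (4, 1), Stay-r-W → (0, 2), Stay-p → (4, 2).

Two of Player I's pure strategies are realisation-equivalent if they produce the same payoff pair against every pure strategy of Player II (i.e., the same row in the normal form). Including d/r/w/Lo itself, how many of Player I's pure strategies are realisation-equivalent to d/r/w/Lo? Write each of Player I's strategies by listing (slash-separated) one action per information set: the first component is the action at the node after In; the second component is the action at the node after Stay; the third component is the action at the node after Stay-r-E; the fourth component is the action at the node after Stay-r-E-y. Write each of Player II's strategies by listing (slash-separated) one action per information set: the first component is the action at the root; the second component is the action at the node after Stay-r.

Row for d/r/w/Lo (columns In/E, In/W, Stay/E, Stay/W): (5,3) (5,3) (3,1) (0,2).
Under d/r/w/Lo, Player I's choice at the node after Stay-r-E-y can never be reached regardless of what Player II does, so varying those choices leaves every outcome unchanged.
Holding the reachable choices fixed and varying the unreachable one freely already gives 3 equivalent strategies.
No other strategy reproduces this row, so those 3 are the full class: d/r/w/Lo, d/r/w/Mid, d/r/w/Hi.

3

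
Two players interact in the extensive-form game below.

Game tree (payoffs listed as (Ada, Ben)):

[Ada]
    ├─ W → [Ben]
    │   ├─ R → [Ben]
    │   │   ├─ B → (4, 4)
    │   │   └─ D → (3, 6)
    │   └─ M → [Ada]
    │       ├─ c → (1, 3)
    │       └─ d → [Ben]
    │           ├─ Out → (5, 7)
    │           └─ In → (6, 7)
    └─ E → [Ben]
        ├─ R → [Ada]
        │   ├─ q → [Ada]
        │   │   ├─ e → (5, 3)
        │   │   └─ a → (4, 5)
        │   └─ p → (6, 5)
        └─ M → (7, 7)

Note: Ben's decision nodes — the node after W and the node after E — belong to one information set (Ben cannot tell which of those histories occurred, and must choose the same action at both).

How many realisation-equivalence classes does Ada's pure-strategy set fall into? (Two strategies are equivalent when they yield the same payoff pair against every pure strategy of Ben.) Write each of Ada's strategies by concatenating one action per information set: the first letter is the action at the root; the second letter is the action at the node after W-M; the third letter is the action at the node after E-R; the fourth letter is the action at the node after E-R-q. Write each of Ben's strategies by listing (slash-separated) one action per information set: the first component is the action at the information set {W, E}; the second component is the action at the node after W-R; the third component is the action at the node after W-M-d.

5

Ada has 16 pure strategies: Wcqe, Wcqa, Wcpe, Wcpa, Wdqe, Wdqa, Wdpe, Wdpa, Ecqe, Ecqa, Ecpe, Ecpa, Edqe, Edqa, Edpe, Edpa. Columns: R/B/Out, R/B/In, R/D/Out, R/D/In, M/B/Out, M/B/In, M/D/Out, M/D/In.
{Wcqe, Wcqa, Wcpe, Wcpa} → row (4,4) (4,4) (3,6) (3,6) (1,3) (1,3) (1,3) (1,3)
{Wdqe, Wdqa, Wdpe, Wdpa} → row (4,4) (4,4) (3,6) (3,6) (5,7) (6,7) (5,7) (6,7)
{Ecqe, Edqe} → row (5,3) (5,3) (5,3) (5,3) (7,7) (7,7) (7,7) (7,7)
{Ecqa, Edqa} → row (4,5) (4,5) (4,5) (4,5) (7,7) (7,7) (7,7) (7,7)
{Ecpe, Ecpa, Edpe, Edpa} → row (6,5) (6,5) (6,5) (6,5) (7,7) (7,7) (7,7) (7,7)
That's 5 distinct rows out of 16 strategies.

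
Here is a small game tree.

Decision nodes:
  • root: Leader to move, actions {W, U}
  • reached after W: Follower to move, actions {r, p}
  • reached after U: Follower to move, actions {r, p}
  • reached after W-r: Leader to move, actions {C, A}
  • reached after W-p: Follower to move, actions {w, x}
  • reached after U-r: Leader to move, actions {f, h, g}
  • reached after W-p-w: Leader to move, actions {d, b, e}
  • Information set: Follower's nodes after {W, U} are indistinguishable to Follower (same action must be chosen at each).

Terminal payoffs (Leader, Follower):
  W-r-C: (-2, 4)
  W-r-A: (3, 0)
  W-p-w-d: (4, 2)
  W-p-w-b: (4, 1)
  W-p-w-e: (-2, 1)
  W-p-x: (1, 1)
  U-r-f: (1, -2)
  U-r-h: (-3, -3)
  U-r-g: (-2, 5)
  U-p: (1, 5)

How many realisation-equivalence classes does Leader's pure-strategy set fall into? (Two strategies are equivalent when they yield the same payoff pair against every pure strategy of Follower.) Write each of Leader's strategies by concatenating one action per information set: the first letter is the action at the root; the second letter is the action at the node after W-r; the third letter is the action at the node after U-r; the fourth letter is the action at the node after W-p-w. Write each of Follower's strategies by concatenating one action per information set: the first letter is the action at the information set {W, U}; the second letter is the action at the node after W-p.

Leader has 36 pure strategies: WCfd, WCfb, WCfe, WChd, WChb, WChe, WCgd, WCgb, WCge, WAfd, WAfb, WAfe, WAhd, WAhb, WAhe, WAgd, WAgb, WAge, UCfd, UCfb, UCfe, UChd, UChb, UChe, UCgd, UCgb, UCge, UAfd, UAfb, UAfe, UAhd, UAhb, UAhe, UAgd, UAgb, UAge. Columns: rw, rx, pw, px.
{WCfd, WChd, WCgd} → row (-2,4) (-2,4) (4,2) (1,1)
{WCfb, WChb, WCgb} → row (-2,4) (-2,4) (4,1) (1,1)
{WCfe, WChe, WCge} → row (-2,4) (-2,4) (-2,1) (1,1)
{WAfd, WAhd, WAgd} → row (3,0) (3,0) (4,2) (1,1)
{WAfb, WAhb, WAgb} → row (3,0) (3,0) (4,1) (1,1)
{WAfe, WAhe, WAge} → row (3,0) (3,0) (-2,1) (1,1)
{UCfd, UCfb, UCfe, UAfd, UAfb, UAfe} → row (1,-2) (1,-2) (1,5) (1,5)
{UChd, UChb, UChe, UAhd, UAhb, UAhe} → row (-3,-3) (-3,-3) (1,5) (1,5)
{UCgd, UCgb, UCge, UAgd, UAgb, UAge} → row (-2,5) (-2,5) (1,5) (1,5)
That's 9 distinct rows out of 36 strategies.

9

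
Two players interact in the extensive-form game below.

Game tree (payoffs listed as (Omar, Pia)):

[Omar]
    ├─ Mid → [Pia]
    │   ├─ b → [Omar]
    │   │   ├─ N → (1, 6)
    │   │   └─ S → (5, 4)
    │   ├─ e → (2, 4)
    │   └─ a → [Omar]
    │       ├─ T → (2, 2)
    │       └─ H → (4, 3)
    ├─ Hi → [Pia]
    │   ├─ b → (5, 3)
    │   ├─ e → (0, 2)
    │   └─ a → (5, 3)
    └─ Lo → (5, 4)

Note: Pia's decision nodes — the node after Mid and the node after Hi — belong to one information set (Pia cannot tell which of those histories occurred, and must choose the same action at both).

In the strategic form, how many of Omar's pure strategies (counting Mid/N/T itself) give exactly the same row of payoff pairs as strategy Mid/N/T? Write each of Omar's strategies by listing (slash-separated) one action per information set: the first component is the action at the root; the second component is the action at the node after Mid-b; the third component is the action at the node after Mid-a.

1

Row for Mid/N/T (columns b, e, a): (1,6) (2,4) (2,2).
Every one of Omar's information sets is on the play path for some reply by Pia when Omar follows Mid/N/T.
Changing the action at any of them therefore changes at least one column, so only Mid/N/T itself gives this row.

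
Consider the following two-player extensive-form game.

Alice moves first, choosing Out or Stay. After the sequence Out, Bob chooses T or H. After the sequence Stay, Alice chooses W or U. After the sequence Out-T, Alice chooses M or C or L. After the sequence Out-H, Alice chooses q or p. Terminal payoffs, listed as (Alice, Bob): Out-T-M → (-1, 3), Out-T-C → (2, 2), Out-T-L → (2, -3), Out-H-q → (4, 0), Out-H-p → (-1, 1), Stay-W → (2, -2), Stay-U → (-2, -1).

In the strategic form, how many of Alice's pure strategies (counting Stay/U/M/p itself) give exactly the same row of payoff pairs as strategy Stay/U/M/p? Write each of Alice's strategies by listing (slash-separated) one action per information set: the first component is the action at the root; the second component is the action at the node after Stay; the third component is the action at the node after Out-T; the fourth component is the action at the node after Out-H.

Row for Stay/U/M/p (columns T, H): (-2,-1) (-2,-1).
Under Stay/U/M/p, Alice's choice at the node after Out-T and at the node after Out-H can never be reached regardless of what Bob does, so varying those choices leaves every outcome unchanged.
Holding the reachable choices fixed and varying the unreachable ones freely already gives 3 × 2 = 6 equivalent strategies.
No other strategy reproduces this row, so those 6 are the full class: Stay/U/M/q, Stay/U/M/p, Stay/U/C/q, Stay/U/C/p, Stay/U/L/q, Stay/U/L/p.

6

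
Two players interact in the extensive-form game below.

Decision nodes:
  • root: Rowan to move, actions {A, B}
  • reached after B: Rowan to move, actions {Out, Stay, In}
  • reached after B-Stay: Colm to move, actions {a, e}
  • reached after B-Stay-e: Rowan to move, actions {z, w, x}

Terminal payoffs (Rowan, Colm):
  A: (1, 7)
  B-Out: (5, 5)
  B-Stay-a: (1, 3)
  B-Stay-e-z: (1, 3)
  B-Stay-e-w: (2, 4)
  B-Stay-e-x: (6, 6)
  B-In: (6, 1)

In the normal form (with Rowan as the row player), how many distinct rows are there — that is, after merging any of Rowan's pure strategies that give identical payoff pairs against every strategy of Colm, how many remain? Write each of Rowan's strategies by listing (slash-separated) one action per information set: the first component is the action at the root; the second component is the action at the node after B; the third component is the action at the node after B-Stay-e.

Rowan has 18 pure strategies: A/Out/z, A/Out/w, A/Out/x, A/Stay/z, A/Stay/w, A/Stay/x, A/In/z, A/In/w, A/In/x, B/Out/z, B/Out/w, B/Out/x, B/Stay/z, B/Stay/w, B/Stay/x, B/In/z, B/In/w, B/In/x. Columns: a, e.
{A/Out/z, A/Out/w, A/Out/x, A/Stay/z, A/Stay/w, A/Stay/x, A/In/z, A/In/w, A/In/x} → row (1,7) (1,7)
{B/Out/z, B/Out/w, B/Out/x} → row (5,5) (5,5)
{B/Stay/z} → row (1,3) (1,3)
{B/Stay/w} → row (1,3) (2,4)
{B/Stay/x} → row (1,3) (6,6)
{B/In/z, B/In/w, B/In/x} → row (6,1) (6,1)
That's 6 distinct rows out of 18 strategies.

6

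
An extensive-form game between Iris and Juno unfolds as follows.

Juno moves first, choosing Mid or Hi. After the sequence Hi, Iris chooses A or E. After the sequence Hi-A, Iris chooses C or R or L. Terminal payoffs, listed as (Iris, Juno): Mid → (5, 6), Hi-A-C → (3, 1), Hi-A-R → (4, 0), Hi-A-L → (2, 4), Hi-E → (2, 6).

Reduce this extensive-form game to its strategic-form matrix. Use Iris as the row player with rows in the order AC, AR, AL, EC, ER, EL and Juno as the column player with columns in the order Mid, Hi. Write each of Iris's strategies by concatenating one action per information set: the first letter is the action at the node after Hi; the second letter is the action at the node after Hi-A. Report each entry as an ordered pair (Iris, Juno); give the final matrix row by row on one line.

AC: (5,6) (3,1) | AR: (5,6) (4,0) | AL: (5,6) (2,4) | EC: (5,6) (2,6) | ER: (5,6) (2,6) | EL: (5,6) (2,6)

          Mid       Hi
  AC    (5,6)    (3,1)
  AR    (5,6)    (4,0)
  AL    (5,6)    (2,4)
  EC    (5,6)    (2,6)
  ER    (5,6)    (2,6)
  EL    (5,6)    (2,6)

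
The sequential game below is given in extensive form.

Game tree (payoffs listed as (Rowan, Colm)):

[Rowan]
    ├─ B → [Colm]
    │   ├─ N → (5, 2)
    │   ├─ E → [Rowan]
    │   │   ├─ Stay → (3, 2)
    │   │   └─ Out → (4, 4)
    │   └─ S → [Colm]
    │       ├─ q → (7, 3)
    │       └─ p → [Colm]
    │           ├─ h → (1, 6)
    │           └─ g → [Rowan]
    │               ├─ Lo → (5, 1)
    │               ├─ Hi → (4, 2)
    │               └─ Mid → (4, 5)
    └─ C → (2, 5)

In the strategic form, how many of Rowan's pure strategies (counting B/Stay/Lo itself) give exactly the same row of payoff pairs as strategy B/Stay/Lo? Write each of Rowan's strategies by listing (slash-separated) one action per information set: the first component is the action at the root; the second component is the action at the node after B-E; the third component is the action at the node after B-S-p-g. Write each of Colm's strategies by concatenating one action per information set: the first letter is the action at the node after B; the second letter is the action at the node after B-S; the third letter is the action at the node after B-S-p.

1

Row for B/Stay/Lo (columns Nqh, Nqg, Nph, Npg, Eqh, Eqg, Eph, Epg, Sqh, Sqg, Sph, Spg): (5,2) (5,2) (5,2) (5,2) (3,2) (3,2) (3,2) (3,2) (7,3) (7,3) (1,6) (5,1).
Every one of Rowan's information sets is on the play path for some reply by Colm when Rowan follows B/Stay/Lo.
Changing the action at any of them therefore changes at least one column, so only B/Stay/Lo itself gives this row.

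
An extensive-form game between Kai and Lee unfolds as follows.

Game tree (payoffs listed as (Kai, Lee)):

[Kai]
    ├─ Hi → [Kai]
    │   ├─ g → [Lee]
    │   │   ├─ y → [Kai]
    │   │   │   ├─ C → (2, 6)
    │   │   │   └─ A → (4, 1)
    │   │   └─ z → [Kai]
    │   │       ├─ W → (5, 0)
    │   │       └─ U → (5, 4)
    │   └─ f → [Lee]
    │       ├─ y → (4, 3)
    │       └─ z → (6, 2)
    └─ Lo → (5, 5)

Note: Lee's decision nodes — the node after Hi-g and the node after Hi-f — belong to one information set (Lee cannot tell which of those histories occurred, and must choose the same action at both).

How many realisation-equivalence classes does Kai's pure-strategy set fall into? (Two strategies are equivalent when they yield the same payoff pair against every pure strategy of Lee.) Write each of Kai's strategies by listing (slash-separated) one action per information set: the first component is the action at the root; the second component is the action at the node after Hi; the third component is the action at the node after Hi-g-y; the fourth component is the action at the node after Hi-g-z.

6

Kai has 16 pure strategies: Hi/g/C/W, Hi/g/C/U, Hi/g/A/W, Hi/g/A/U, Hi/f/C/W, Hi/f/C/U, Hi/f/A/W, Hi/f/A/U, Lo/g/C/W, Lo/g/C/U, Lo/g/A/W, Lo/g/A/U, Lo/f/C/W, Lo/f/C/U, Lo/f/A/W, Lo/f/A/U. Columns: y, z.
{Hi/g/C/W} → row (2,6) (5,0)
{Hi/g/C/U} → row (2,6) (5,4)
{Hi/g/A/W} → row (4,1) (5,0)
{Hi/g/A/U} → row (4,1) (5,4)
{Hi/f/C/W, Hi/f/C/U, Hi/f/A/W, Hi/f/A/U} → row (4,3) (6,2)
{Lo/g/C/W, Lo/g/C/U, Lo/g/A/W, Lo/g/A/U, Lo/f/C/W, Lo/f/C/U, Lo/f/A/W, Lo/f/A/U} → row (5,5) (5,5)
That's 6 distinct rows out of 16 strategies.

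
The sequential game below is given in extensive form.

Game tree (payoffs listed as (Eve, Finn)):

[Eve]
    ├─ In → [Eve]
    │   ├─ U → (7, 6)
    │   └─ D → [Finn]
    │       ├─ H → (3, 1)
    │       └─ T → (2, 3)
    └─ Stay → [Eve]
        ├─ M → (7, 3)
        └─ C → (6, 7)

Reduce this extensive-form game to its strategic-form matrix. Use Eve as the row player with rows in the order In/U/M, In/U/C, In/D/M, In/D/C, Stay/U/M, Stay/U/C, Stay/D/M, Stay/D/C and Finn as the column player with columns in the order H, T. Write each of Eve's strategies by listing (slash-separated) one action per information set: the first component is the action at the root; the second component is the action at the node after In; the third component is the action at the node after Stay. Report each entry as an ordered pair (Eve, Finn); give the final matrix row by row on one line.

Row In/U/M: H→(7,6), T→(7,6)
Row In/U/C: H→(7,6), T→(7,6)
Row In/D/M: H→(3,1), T→(2,3)
Row In/D/C: H→(3,1), T→(2,3)
Row Stay/U/M: H→(7,3), T→(7,3)
Row Stay/U/C: H→(6,7), T→(6,7)
Row Stay/D/M: H→(7,3), T→(7,3)
Row Stay/D/C: H→(6,7), T→(6,7)

In/U/M: (7,6) (7,6) | In/U/C: (7,6) (7,6) | In/D/M: (3,1) (2,3) | In/D/C: (3,1) (2,3) | Stay/U/M: (7,3) (7,3) | Stay/U/C: (6,7) (6,7) | Stay/D/M: (7,3) (7,3) | Stay/D/C: (6,7) (6,7)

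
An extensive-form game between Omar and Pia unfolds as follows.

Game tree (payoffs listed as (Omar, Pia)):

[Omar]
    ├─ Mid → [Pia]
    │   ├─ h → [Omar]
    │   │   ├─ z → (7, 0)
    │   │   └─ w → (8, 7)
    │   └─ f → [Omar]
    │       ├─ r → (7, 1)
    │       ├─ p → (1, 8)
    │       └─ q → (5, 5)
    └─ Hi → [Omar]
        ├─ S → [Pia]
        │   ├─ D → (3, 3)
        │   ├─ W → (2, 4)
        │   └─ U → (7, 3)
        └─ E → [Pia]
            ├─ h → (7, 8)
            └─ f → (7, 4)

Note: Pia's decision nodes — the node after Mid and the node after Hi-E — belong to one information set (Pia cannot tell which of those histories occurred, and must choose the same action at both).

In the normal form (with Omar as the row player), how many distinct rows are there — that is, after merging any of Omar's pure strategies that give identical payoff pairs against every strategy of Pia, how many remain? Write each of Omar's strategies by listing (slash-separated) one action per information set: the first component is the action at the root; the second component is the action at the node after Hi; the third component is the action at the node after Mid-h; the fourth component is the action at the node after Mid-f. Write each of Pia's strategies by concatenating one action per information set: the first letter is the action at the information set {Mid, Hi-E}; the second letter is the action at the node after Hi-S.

Omar has 24 pure strategies: Mid/S/z/r, Mid/S/z/p, Mid/S/z/q, Mid/S/w/r, Mid/S/w/p, Mid/S/w/q, Mid/E/z/r, Mid/E/z/p, Mid/E/z/q, Mid/E/w/r, Mid/E/w/p, Mid/E/w/q, Hi/S/z/r, Hi/S/z/p, Hi/S/z/q, Hi/S/w/r, Hi/S/w/p, Hi/S/w/q, Hi/E/z/r, Hi/E/z/p, Hi/E/z/q, Hi/E/w/r, Hi/E/w/p, Hi/E/w/q. Columns: hD, hW, hU, fD, fW, fU.
{Mid/S/z/r, Mid/E/z/r} → row (7,0) (7,0) (7,0) (7,1) (7,1) (7,1)
{Mid/S/z/p, Mid/E/z/p} → row (7,0) (7,0) (7,0) (1,8) (1,8) (1,8)
{Mid/S/z/q, Mid/E/z/q} → row (7,0) (7,0) (7,0) (5,5) (5,5) (5,5)
{Mid/S/w/r, Mid/E/w/r} → row (8,7) (8,7) (8,7) (7,1) (7,1) (7,1)
{Mid/S/w/p, Mid/E/w/p} → row (8,7) (8,7) (8,7) (1,8) (1,8) (1,8)
{Mid/S/w/q, Mid/E/w/q} → row (8,7) (8,7) (8,7) (5,5) (5,5) (5,5)
{Hi/S/z/r, Hi/S/z/p, Hi/S/z/q, Hi/S/w/r, Hi/S/w/p, Hi/S/w/q} → row (3,3) (2,4) (7,3) (3,3) (2,4) (7,3)
{Hi/E/z/r, Hi/E/z/p, Hi/E/z/q, Hi/E/w/r, Hi/E/w/p, Hi/E/w/q} → row (7,8) (7,8) (7,8) (7,4) (7,4) (7,4)
That's 8 distinct rows out of 24 strategies.

8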